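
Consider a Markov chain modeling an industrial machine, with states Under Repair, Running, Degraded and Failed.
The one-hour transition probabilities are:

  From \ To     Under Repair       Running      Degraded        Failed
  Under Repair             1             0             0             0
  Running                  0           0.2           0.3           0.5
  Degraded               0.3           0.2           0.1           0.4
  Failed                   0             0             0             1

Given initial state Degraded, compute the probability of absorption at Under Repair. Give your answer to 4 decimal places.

Let h(s) be the probability of absorption at Under Repair starting from transient state s. Then h(Under Repair) = 1 and h(Failed) = 0. By first-step analysis:
h(Running) = 0.2·h(Running) + 0.3·h(Degraded) + 0.5·0
h(Degraded) = 0.3·1 + 0.2·h(Running) + 0.1·h(Degraded) + 0.4·0
Solving: h(Running) = 0.1364, h(Degraded) = 0.3636.
Starting from Degraded, the probability is 0.3636.

0.3636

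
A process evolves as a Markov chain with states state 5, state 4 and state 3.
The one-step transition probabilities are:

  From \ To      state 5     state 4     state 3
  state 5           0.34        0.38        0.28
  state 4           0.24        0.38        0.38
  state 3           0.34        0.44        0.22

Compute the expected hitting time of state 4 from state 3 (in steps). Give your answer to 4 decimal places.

2.3832

Let t(s) be the expected number of steps to first reach state 4 from state s, with t(state 4) = 0. Conditioning on the first step:
t(state 5) = 1 + 0.34·t(state 5) + 0.28·t(state 3)
t(state 3) = 1 + 0.34·t(state 5) + 0.22·t(state 3)
Solving: t(state 5) = 2.5262, t(state 3) = 2.3832.
Expected steps from state 3 to state 4: 2.3832.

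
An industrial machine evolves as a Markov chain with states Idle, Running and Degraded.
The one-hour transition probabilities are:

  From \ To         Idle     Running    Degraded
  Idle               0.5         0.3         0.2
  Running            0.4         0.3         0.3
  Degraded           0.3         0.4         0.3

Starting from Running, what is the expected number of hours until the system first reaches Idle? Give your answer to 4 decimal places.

2.7027

Let t(s) be the expected number of hours to first reach Idle from state s, with t(Idle) = 0. Conditioning on the first hour:
t(Running) = 1 + 0.3·t(Running) + 0.3·t(Degraded)
t(Degraded) = 1 + 0.4·t(Running) + 0.3·t(Degraded)
Solving: t(Running) = 2.7027, t(Degraded) = 2.9730.
Expected hours from Running to Idle: 2.7027.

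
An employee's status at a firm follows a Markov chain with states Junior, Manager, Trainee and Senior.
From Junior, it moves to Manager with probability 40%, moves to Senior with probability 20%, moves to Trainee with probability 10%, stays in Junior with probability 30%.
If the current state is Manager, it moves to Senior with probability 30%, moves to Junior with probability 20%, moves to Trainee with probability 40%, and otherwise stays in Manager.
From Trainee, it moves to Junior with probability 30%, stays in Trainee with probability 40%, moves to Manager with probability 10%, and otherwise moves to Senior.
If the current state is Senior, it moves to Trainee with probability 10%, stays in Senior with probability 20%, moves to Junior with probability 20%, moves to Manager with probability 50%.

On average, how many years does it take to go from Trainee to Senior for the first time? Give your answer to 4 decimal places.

4.5778

Let t(s) be the expected number of years to first reach Senior from state s, with t(Senior) = 0. Conditioning on the first year:
t(Junior) = 1 + 0.3·t(Junior) + 0.4·t(Manager) + 0.1·t(Trainee)
t(Manager) = 1 + 0.2·t(Junior) + 0.1·t(Manager) + 0.4·t(Trainee)
t(Trainee) = 1 + 0.3·t(Junior) + 0.1·t(Manager) + 0.4·t(Trainee)
Solving: t(Junior) = 4.4444, t(Manager) = 4.1333, t(Trainee) = 4.5778.
Expected years from Trainee to Senior: 4.5778.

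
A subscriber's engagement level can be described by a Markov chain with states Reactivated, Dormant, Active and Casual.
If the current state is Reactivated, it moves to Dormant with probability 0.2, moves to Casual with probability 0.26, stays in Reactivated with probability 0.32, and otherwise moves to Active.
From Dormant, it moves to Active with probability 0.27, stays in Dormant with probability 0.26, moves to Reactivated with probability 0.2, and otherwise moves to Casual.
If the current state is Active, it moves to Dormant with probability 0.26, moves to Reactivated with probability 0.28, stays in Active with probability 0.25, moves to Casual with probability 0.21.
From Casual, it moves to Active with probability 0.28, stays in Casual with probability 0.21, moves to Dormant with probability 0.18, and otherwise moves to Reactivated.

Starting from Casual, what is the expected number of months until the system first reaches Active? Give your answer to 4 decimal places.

Let t(s) be the expected number of months to first reach Active from state s, with t(Active) = 0. Conditioning on the first month:
t(Reactivated) = 1 + 0.32·t(Reactivated) + 0.2·t(Dormant) + 0.26·t(Casual)
t(Dormant) = 1 + 0.2·t(Reactivated) + 0.26·t(Dormant) + 0.27·t(Casual)
t(Casual) = 1 + 0.33·t(Reactivated) + 0.18·t(Dormant) + 0.21·t(Casual)
Solving: t(Reactivated) = 4.0758, t(Dormant) = 3.8566, t(Casual) = 3.8471.
Expected months from Casual to Active: 3.8471.

3.8471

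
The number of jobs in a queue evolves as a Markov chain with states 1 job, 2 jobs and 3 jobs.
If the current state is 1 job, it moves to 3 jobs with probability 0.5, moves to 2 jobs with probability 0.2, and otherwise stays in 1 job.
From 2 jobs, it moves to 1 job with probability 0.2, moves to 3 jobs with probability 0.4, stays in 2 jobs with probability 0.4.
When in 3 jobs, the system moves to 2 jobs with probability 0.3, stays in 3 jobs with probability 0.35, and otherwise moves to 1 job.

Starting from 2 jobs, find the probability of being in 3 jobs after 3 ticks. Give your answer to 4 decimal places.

0.4080

Propagate the distribution vector 3 ticks from 2 jobs.
After 0 ticks: (0.0000, 1.0000, 0.0000)
After 1 tick: (0.2000, 0.4000, 0.4000)
After 2 ticks: (0.2800, 0.3200, 0.4000)
After 3 ticks: (0.2880, 0.3040, 0.4080)
P(in 3 jobs after 3 ticks) = 0.4080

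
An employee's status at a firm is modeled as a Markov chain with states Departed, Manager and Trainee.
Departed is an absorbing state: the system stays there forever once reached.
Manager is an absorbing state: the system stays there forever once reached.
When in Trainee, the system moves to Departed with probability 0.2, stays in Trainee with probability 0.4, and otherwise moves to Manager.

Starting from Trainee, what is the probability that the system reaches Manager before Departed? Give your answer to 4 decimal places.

Let h(s) be the probability of absorption at Manager starting from transient state s. Then h(Manager) = 1 and h(Departed) = 0. By first-step analysis:
h(Trainee) = 0.2·0 + 0.4·1 + 0.4·h(Trainee)
Solving: h(Trainee) = 0.6667.
Starting from Trainee, the probability is 0.6667.

0.6667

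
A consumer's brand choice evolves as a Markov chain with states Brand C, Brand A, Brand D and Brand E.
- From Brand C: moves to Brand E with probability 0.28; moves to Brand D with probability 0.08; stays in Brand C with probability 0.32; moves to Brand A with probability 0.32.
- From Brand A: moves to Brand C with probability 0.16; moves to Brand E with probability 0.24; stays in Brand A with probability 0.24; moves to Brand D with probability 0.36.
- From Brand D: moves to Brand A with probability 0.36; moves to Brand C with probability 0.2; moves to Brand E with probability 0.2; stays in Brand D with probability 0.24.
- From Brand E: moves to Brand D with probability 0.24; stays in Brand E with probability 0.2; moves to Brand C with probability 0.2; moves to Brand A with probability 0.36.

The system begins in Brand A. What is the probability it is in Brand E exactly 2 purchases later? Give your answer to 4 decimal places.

0.2224

Propagate the distribution vector 2 purchases from Brand A.
After 0 purchases: (0.0000, 1.0000, 0.0000, 0.0000)
After 1 purchase: (0.1600, 0.2400, 0.3600, 0.2400)
After 2 purchases: (0.2096, 0.3248, 0.2432, 0.2224)
P(in Brand E after 2 purchases) = 0.2224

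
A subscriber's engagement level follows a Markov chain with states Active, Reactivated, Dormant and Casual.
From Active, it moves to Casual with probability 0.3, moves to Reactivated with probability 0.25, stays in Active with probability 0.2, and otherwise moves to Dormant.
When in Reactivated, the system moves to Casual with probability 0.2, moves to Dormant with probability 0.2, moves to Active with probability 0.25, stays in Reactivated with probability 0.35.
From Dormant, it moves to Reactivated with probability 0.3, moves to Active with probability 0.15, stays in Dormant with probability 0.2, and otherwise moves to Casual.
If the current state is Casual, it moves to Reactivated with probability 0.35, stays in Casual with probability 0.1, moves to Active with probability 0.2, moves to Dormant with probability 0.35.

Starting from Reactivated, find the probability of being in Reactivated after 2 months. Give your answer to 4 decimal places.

Propagate the distribution vector 2 months from Reactivated.
After 0 months: (0.0000, 1.0000, 0.0000, 0.0000)
After 1 month: (0.2500, 0.3500, 0.2000, 0.2000)
After 2 months: (0.2075, 0.3150, 0.2425, 0.2350)
P(in Reactivated after 2 months) = 0.3150

0.3150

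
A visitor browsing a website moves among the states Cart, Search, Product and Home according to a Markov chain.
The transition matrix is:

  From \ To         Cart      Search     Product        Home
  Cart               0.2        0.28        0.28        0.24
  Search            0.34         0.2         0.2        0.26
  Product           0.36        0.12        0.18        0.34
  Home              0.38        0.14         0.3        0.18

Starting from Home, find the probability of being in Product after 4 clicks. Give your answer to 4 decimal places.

Propagate the distribution vector 4 clicks from Home.
After 0 clicks: (0.0000, 0.0000, 0.0000, 1.0000)
After 1 click: (0.3800, 0.1400, 0.3000, 0.1800)
After 2 clicks: (0.3000, 0.1956, 0.2424, 0.2620)
After 3 clicks: (0.3133, 0.1889, 0.2454, 0.2524)
After 4 clicks: (0.3111, 0.1903, 0.2454, 0.2532)
P(in Product after 4 clicks) = 0.2454

0.2454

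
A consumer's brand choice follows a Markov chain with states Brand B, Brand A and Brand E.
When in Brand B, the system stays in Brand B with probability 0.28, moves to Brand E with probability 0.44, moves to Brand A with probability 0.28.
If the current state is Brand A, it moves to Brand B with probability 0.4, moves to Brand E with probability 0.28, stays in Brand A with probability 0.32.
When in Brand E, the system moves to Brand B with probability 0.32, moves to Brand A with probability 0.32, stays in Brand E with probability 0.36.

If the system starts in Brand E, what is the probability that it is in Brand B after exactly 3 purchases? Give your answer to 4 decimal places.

0.3313

Propagate the distribution vector 3 purchases from Brand E.
After 0 purchases: (0.0000, 0.0000, 1.0000)
After 1 purchase: (0.3200, 0.3200, 0.3600)
After 2 purchases: (0.3328, 0.3072, 0.3600)
After 3 purchases: (0.3313, 0.3067, 0.3620)
P(in Brand B after 3 purchases) = 0.3313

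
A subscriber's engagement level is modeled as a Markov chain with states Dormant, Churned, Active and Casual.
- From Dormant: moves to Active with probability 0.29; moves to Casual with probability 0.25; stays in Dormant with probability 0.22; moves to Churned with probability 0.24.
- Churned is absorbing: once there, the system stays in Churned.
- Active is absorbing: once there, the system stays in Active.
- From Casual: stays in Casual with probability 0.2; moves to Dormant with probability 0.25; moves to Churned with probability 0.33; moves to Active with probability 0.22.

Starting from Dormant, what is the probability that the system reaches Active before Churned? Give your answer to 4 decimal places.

Let h(s) be the probability of absorption at Active starting from transient state s. Then h(Active) = 1 and h(Churned) = 0. By first-step analysis:
h(Dormant) = 0.22·h(Dormant) + 0.24·0 + 0.29·1 + 0.25·h(Casual)
h(Casual) = 0.25·h(Dormant) + 0.33·0 + 0.22·1 + 0.2·h(Casual)
Solving: h(Dormant) = 0.5111, h(Casual) = 0.4347.
Starting from Dormant, the probability is 0.5111.

0.5111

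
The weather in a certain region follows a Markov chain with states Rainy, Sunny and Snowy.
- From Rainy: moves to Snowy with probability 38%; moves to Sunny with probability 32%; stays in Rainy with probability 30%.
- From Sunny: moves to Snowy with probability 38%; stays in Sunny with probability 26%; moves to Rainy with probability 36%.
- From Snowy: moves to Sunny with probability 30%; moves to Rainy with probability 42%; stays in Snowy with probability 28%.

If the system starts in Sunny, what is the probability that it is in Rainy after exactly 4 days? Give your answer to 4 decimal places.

0.3592

Propagate the distribution vector 4 days from Sunny.
After 0 days: (0.0000, 1.0000, 0.0000)
After 1 day: (0.3600, 0.2600, 0.3800)
After 2 days: (0.3612, 0.2968, 0.3420)
After 3 days: (0.3588, 0.2954, 0.3458)
After 4 days: (0.3592, 0.2954, 0.3454)
P(in Rainy after 4 days) = 0.3592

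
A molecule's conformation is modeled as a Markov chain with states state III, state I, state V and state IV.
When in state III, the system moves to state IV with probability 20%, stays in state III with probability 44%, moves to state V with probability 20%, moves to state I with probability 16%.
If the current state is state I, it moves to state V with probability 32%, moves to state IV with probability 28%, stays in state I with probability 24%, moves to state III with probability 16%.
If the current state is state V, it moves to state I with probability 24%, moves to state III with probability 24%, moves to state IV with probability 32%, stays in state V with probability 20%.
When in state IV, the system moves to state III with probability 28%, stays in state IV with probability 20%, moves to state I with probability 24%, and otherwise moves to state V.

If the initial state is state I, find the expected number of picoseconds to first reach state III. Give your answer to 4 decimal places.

Let t(s) be the expected number of picoseconds to first reach state III from state s, with t(state III) = 0. Conditioning on the first picosecond:
t(state I) = 1 + 0.24·t(state I) + 0.32·t(state V) + 0.28·t(state IV)
t(state V) = 1 + 0.24·t(state I) + 0.2·t(state V) + 0.32·t(state IV)
t(state IV) = 1 + 0.24·t(state I) + 0.28·t(state V) + 0.2·t(state IV)
Solving: t(state I) = 4.6636, t(state V) = 4.3125, t(state IV) = 4.1585.
Expected picoseconds from state I to state III: 4.6636.

4.6636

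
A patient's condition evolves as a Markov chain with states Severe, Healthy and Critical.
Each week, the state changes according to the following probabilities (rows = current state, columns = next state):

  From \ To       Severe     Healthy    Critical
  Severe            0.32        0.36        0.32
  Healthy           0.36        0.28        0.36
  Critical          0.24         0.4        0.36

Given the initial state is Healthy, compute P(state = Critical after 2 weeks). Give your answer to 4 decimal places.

0.3456

Sum over the intermediate state after 1 week:
P = P(Healthy→Severe)·P(Severe→Critical) + P(Healthy→Healthy)·P(Healthy→Critical) + P(Healthy→Critical)·P(Critical→Critical)
  = 0.36×0.32 + 0.28×0.36 + 0.36×0.36
  = 0.1152 + 0.1008 + 0.1296 = 0.3456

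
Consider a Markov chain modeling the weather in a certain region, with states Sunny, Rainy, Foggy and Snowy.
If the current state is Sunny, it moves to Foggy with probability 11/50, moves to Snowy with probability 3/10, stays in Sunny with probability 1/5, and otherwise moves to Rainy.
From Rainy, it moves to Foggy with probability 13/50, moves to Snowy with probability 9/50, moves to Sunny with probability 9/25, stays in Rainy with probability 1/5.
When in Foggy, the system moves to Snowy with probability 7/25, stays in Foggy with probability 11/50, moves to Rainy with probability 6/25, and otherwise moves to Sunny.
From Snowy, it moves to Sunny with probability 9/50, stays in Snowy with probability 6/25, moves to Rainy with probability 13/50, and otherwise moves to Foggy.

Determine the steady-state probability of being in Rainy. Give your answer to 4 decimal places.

0.2452

Let the stationary distribution be π with π = πP and π_1 + π_2 + π_3 + π_4 = 1.
π_1 = 0.2·π_1 + 0.36·π_2 + 0.26·π_3 + 0.18·π_4
π_2 = 0.28·π_1 + 0.2·π_2 + 0.24·π_3 + 0.26·π_4
π_3 = 0.22·π_1 + 0.26·π_2 + 0.22·π_3 + 0.32·π_4
Solving with the normalization constraint gives π = (0.2495, 0.2452, 0.2549, 0.2505).
So the stationary probability of Rainy is 0.2452.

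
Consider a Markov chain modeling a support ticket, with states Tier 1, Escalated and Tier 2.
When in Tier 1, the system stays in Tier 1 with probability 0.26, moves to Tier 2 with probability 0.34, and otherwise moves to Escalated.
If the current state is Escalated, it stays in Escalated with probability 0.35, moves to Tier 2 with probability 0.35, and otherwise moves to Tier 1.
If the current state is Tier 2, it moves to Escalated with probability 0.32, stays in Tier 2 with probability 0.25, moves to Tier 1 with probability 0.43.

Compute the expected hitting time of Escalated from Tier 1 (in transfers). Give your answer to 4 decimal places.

2.6663

Let t(s) be the expected number of transfers to first reach Escalated from state s, with t(Escalated) = 0. Conditioning on the first transfer:
t(Tier 1) = 1 + 0.26·t(Tier 1) + 0.34·t(Tier 2)
t(Tier 2) = 1 + 0.43·t(Tier 1) + 0.25·t(Tier 2)
Solving: t(Tier 1) = 2.6663, t(Tier 2) = 2.8620.
Expected transfers from Tier 1 to Escalated: 2.6663.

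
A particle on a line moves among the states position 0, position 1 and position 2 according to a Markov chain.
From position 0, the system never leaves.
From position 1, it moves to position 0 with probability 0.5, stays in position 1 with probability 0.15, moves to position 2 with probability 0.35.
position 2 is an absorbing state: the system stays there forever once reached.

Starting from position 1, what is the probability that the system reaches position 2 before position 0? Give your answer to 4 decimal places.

0.4118

Let h(s) be the probability of absorption at position 2 starting from transient state s. Then h(position 2) = 1 and h(position 0) = 0. By first-step analysis:
h(position 1) = 0.5·0 + 0.15·h(position 1) + 0.35·1
Solving: h(position 1) = 0.4118.
Starting from position 1, the probability is 0.4118.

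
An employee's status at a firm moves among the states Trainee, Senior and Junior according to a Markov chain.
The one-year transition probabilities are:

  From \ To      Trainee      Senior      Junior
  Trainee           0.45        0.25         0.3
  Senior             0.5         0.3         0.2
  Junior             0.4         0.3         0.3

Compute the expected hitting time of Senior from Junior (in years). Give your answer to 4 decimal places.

Let t(s) be the expected number of years to first reach Senior from state s, with t(Senior) = 0. Conditioning on the first year:
t(Trainee) = 1 + 0.45·t(Trainee) + 0.3·t(Junior)
t(Junior) = 1 + 0.4·t(Trainee) + 0.3·t(Junior)
Solving: t(Trainee) = 3.7736, t(Junior) = 3.5849.
Expected years from Junior to Senior: 3.5849.

3.5849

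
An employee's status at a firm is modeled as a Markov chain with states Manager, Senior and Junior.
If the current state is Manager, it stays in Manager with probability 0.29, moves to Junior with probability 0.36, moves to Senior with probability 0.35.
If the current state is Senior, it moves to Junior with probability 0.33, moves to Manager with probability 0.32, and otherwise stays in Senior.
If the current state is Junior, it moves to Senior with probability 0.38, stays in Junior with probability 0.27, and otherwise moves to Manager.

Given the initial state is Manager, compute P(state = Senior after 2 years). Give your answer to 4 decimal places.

0.3608

Sum over the intermediate state after 1 year:
P = P(Manager→Manager)·P(Manager→Senior) + P(Manager→Senior)·P(Senior→Senior) + P(Manager→Junior)·P(Junior→Senior)
  = 0.29×0.35 + 0.35×0.35 + 0.36×0.38
  = 0.1015 + 0.1225 + 0.1368 = 0.3608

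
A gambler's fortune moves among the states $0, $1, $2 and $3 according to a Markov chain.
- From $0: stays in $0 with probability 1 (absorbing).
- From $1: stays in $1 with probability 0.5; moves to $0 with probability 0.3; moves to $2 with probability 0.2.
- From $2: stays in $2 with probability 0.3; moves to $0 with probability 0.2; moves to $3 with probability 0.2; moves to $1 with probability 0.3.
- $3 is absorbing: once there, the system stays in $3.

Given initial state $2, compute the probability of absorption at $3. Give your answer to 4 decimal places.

0.3448

Let h(s) be the probability of absorption at $3 starting from transient state s. Then h($3) = 1 and h($0) = 0. By first-step analysis:
h($1) = 0.3·0 + 0.5·h($1) + 0.2·h($2)
h($2) = 0.2·0 + 0.3·h($1) + 0.3·h($2) + 0.2·1
Solving: h($1) = 0.1379, h($2) = 0.3448.
Starting from $2, the probability is 0.3448.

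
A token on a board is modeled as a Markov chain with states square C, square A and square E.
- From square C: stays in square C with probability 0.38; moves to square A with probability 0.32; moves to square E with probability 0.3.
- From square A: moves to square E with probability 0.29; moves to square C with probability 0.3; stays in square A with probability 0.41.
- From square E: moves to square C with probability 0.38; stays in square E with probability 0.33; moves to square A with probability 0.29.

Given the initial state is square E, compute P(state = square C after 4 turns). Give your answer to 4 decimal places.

0.3527

Propagate the distribution vector 4 turns from square E.
After 0 turns: (0.0000, 0.0000, 1.0000)
After 1 turn: (0.3800, 0.2900, 0.3300)
After 2 turns: (0.3568, 0.3362, 0.3070)
After 3 turns: (0.3531, 0.3410, 0.3058)
After 4 turns: (0.3527, 0.3415, 0.3058)
P(in square C after 4 turns) = 0.3527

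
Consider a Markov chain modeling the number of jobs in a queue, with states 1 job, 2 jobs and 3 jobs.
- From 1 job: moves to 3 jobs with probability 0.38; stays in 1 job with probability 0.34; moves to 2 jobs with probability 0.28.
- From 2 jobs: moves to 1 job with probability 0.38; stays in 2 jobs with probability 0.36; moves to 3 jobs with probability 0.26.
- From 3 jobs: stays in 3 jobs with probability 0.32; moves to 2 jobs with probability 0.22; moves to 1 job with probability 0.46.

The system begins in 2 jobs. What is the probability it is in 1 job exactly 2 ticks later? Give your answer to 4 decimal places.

Sum over the intermediate state after 1 tick:
P = P(2 jobs→1 job)·P(1 job→1 job) + P(2 jobs→2 jobs)·P(2 jobs→1 job) + P(2 jobs→3 jobs)·P(3 jobs→1 job)
  = 0.38×0.34 + 0.36×0.38 + 0.26×0.46
  = 0.1292 + 0.1368 + 0.1196 = 0.3856

0.3856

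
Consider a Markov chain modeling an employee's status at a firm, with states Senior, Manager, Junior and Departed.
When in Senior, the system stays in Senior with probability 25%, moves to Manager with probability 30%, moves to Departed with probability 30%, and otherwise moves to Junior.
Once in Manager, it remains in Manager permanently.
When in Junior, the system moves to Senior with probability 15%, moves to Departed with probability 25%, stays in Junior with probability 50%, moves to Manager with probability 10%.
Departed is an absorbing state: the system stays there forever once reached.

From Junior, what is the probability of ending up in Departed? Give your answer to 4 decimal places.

0.6596

Let h(s) be the probability of absorption at Departed starting from transient state s. Then h(Departed) = 1 and h(Manager) = 0. By first-step analysis:
h(Senior) = 0.25·h(Senior) + 0.3·0 + 0.15·h(Junior) + 0.3·1
h(Junior) = 0.15·h(Senior) + 0.1·0 + 0.5·h(Junior) + 0.25·1
Solving: h(Senior) = 0.5319, h(Junior) = 0.6596.
Starting from Junior, the probability is 0.6596.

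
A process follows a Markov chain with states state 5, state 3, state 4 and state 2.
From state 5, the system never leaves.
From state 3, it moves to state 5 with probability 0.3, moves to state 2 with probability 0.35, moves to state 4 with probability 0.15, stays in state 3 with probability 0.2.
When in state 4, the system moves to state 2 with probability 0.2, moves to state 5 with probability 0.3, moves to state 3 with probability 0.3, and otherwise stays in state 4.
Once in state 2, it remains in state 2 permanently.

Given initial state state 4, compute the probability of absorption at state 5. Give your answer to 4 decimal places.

Let h(s) be the probability of absorption at state 5 starting from transient state s. Then h(state 5) = 1 and h(state 2) = 0. By first-step analysis:
h(state 3) = 0.3·1 + 0.2·h(state 3) + 0.15·h(state 4) + 0.35·0
h(state 4) = 0.3·1 + 0.3·h(state 3) + 0.2·h(state 4) + 0.2·0
Solving: h(state 3) = 0.4790, h(state 4) = 0.5546.
Starting from state 4, the probability is 0.5546.

0.5546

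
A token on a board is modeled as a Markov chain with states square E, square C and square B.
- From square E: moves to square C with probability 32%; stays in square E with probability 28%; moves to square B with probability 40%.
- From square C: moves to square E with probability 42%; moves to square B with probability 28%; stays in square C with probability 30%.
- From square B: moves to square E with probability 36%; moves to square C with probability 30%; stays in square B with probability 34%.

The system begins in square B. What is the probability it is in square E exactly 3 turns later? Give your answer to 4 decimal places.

0.3505

Propagate the distribution vector 3 turns from square B.
After 0 turns: (0.0000, 0.0000, 1.0000)
After 1 turn: (0.3600, 0.3000, 0.3400)
After 2 turns: (0.3492, 0.3072, 0.3436)
After 3 turns: (0.3505, 0.3070, 0.3425)
P(in square E after 3 turns) = 0.3505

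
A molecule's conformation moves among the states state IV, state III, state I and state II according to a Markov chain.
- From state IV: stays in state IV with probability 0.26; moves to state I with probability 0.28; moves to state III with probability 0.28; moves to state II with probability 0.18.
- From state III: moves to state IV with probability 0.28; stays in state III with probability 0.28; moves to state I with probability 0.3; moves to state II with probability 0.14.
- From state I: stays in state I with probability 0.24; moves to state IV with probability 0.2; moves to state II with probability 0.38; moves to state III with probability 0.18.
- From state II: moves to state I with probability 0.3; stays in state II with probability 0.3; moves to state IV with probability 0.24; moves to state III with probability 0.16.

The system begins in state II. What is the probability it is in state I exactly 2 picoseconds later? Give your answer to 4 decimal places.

0.2772

Propagate the distribution vector 2 picoseconds from state II.
After 0 picoseconds: (0.0000, 0.0000, 0.0000, 1.0000)
After 1 picosecond: (0.2400, 0.1600, 0.3000, 0.3000)
After 2 picoseconds: (0.2392, 0.2140, 0.2772, 0.2696)
P(in state I after 2 picoseconds) = 0.2772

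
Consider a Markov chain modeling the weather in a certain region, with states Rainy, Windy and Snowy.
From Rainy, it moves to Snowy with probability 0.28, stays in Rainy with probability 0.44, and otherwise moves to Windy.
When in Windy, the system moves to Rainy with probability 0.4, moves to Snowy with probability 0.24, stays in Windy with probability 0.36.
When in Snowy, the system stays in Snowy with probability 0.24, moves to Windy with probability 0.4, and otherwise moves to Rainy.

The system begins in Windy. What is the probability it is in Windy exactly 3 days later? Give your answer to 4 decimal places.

Propagate the distribution vector 3 days from Windy.
After 0 days: (0.0000, 1.0000, 0.0000)
After 1 day: (0.4000, 0.3600, 0.2400)
After 2 days: (0.4064, 0.3376, 0.2560)
After 3 days: (0.4060, 0.3377, 0.2563)
P(in Windy after 3 days) = 0.3377

0.3377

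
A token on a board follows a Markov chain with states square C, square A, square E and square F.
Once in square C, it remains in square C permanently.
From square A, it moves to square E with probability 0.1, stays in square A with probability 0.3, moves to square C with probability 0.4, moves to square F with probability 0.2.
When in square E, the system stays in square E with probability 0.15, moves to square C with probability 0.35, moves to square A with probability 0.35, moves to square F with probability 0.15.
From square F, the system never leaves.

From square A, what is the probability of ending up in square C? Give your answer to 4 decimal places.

Let h(s) be the probability of absorption at square C starting from transient state s. Then h(square C) = 1 and h(square F) = 0. By first-step analysis:
h(square A) = 0.4·1 + 0.3·h(square A) + 0.1·h(square E) + 0.2·0
h(square E) = 0.35·1 + 0.35·h(square A) + 0.15·h(square E) + 0.15·0
Solving: h(square A) = 0.6696, h(square E) = 0.6875.
Starting from square A, the probability is 0.6696.

0.6696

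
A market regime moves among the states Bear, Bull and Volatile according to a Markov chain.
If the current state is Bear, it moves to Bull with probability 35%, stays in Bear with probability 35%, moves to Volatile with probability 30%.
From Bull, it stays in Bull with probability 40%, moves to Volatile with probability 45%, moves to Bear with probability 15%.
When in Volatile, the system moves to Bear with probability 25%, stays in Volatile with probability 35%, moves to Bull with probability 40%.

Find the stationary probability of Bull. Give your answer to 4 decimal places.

Let the stationary distribution be π with π = πP and π_1 + π_2 + π_3 = 1.
π_1 = 0.35·π_1 + 0.15·π_2 + 0.25·π_3
π_2 = 0.35·π_1 + 0.4·π_2 + 0.4·π_3
Solving with the normalization constraint gives π = (0.2346, 0.3883, 0.3771).
So the stationary probability of Bull is 0.3883.

0.3883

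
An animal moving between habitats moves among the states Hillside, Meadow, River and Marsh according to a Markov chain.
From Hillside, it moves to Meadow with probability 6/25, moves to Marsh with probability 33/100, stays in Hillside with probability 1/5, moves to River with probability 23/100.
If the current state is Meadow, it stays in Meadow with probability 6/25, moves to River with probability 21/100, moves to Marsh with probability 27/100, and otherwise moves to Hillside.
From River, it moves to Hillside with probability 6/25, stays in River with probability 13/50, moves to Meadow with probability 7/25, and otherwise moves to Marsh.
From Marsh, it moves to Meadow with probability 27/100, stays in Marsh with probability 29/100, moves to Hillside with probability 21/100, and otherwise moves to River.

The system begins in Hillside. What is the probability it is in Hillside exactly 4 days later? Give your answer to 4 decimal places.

0.2327

Propagate the distribution vector 4 days from Hillside.
After 0 days: (1.0000, 0.0000, 0.0000, 0.0000)
After 1 day: (0.2000, 0.2400, 0.2300, 0.3300)
After 2 days: (0.2317, 0.2591, 0.2321, 0.2771)
After 3 days: (0.2328, 0.2576, 0.2318, 0.2778)
After 4 days: (0.2327, 0.2576, 0.2318, 0.2779)
P(in Hillside after 4 days) = 0.2327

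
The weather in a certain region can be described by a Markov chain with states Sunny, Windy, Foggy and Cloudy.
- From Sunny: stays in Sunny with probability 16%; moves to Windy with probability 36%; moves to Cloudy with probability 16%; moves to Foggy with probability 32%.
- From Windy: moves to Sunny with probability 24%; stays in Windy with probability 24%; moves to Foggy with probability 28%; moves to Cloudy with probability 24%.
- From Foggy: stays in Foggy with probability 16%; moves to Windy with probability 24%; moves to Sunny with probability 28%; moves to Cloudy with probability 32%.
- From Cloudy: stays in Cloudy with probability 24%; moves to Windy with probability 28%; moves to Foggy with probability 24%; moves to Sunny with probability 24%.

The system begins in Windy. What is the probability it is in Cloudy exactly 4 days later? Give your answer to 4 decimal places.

Propagate the distribution vector 4 days from Windy.
After 0 days: (0.0000, 1.0000, 0.0000, 0.0000)
After 1 day: (0.2400, 0.2400, 0.2800, 0.2400)
After 2 days: (0.2320, 0.2784, 0.2464, 0.2432)
After 3 days: (0.2313, 0.2776, 0.2500, 0.2412)
After 4 days: (0.2315, 0.2774, 0.2496, 0.2415)
P(in Cloudy after 4 days) = 0.2415

0.2415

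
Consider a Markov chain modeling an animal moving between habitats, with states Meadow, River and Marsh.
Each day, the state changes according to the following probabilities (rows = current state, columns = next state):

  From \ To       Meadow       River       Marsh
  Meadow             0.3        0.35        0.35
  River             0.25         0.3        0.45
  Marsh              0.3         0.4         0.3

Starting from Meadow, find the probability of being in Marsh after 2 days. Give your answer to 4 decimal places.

0.3675

Sum over the intermediate state after 1 day:
P = P(Meadow→Meadow)·P(Meadow→Marsh) + P(Meadow→River)·P(River→Marsh) + P(Meadow→Marsh)·P(Marsh→Marsh)
  = 0.3×0.35 + 0.35×0.45 + 0.35×0.3
  = 0.1050 + 0.1575 + 0.1050 = 0.3675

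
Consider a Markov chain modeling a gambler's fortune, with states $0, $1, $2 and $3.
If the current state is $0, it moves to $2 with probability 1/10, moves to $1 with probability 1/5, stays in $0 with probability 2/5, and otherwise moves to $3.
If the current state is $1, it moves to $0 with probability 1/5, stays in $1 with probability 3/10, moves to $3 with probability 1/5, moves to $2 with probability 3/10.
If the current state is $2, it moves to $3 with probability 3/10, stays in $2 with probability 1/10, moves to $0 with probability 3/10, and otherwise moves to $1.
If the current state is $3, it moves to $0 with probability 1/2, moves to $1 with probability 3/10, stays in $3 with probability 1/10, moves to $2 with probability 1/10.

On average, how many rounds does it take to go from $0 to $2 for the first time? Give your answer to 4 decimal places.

Let t(s) be the expected number of rounds to first reach $2 from state s, with t($2) = 0. Conditioning on the first round:
t($0) = 1 + 0.4·t($0) + 0.2·t($1) + 0.3·t($3)
t($1) = 1 + 0.2·t($0) + 0.3·t($1) + 0.2·t($3)
t($3) = 1 + 0.5·t($0) + 0.3·t($1) + 0.1·t($3)
Solving: t($0) = 6.6871, t($1) = 5.2147, t($3) = 6.5644.
Expected rounds from $0 to $2: 6.6871.

6.6871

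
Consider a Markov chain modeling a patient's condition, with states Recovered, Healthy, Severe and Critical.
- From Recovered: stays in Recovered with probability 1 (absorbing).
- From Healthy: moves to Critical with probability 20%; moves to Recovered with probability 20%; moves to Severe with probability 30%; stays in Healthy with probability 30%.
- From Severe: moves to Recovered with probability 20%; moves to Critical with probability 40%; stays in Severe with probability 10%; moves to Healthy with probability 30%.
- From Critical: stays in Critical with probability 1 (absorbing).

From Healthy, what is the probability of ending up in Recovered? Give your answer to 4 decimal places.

Let h(s) be the probability of absorption at Recovered starting from transient state s. Then h(Recovered) = 1 and h(Critical) = 0. By first-step analysis:
h(Healthy) = 0.2·1 + 0.3·h(Healthy) + 0.3·h(Severe) + 0.2·0
h(Severe) = 0.2·1 + 0.3·h(Healthy) + 0.1·h(Severe) + 0.4·0
Solving: h(Healthy) = 0.4444, h(Severe) = 0.3704.
Starting from Healthy, the probability is 0.4444.

0.4444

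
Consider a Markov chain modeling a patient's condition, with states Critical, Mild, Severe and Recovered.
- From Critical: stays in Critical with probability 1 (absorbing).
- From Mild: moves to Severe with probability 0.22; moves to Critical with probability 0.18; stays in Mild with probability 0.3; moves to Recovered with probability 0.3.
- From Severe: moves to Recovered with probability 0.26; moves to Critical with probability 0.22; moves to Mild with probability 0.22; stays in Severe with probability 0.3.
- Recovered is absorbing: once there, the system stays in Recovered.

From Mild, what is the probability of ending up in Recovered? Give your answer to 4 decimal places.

Let h(s) be the probability of absorption at Recovered starting from transient state s. Then h(Recovered) = 1 and h(Critical) = 0. By first-step analysis:
h(Mild) = 0.18·0 + 0.3·h(Mild) + 0.22·h(Severe) + 0.3·1
h(Severe) = 0.22·0 + 0.22·h(Mild) + 0.3·h(Severe) + 0.26·1
Solving: h(Mild) = 0.6051, h(Severe) = 0.5616.
Starting from Mild, the probability is 0.6051.

0.6051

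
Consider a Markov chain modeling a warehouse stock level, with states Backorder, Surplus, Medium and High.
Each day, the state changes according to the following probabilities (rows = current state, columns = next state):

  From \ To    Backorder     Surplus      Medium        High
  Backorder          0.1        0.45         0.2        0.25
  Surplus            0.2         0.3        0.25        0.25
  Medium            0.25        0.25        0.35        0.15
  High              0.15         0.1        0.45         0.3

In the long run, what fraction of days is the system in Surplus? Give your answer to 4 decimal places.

0.2660

Let the stationary distribution be π with π = πP and π_1 + π_2 + π_3 + π_4 = 1.
π_1 = 0.1·π_1 + 0.2·π_2 + 0.25·π_3 + 0.15·π_4
π_2 = 0.45·π_1 + 0.3·π_2 + 0.25·π_3 + 0.1·π_4
π_3 = 0.2·π_1 + 0.25·π_2 + 0.35·π_3 + 0.45·π_4
Solving with the normalization constraint gives π = (0.1859, 0.2660, 0.3185, 0.2296).
So the stationary probability of Surplus is 0.2660.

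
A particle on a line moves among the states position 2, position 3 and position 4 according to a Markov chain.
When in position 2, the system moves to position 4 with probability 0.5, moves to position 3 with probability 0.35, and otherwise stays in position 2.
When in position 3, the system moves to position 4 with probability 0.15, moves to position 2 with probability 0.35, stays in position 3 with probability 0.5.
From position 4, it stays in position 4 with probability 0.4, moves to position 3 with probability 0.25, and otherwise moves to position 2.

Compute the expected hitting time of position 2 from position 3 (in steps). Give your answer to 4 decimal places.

2.8571

Let t(s) be the expected number of steps to first reach position 2 from state s, with t(position 2) = 0. Conditioning on the first step:
t(position 3) = 1 + 0.5·t(position 3) + 0.15·t(position 4)
t(position 4) = 1 + 0.25·t(position 3) + 0.4·t(position 4)
Solving: t(position 3) = 2.8571, t(position 4) = 2.8571.
Expected steps from position 3 to position 2: 2.8571.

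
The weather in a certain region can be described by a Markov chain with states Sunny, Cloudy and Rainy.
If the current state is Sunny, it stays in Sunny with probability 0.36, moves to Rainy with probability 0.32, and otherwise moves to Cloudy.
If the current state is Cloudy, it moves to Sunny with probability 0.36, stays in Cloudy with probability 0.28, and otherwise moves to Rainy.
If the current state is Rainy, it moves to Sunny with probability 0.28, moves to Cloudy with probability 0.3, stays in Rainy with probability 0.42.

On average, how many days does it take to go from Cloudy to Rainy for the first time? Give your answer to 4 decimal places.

2.8935

Let t(s) be the expected number of days to first reach Rainy from state s, with t(Rainy) = 0. Conditioning on the first day:
t(Sunny) = 1 + 0.36·t(Sunny) + 0.32·t(Cloudy)
t(Cloudy) = 1 + 0.36·t(Sunny) + 0.28·t(Cloudy)
Solving: t(Sunny) = 3.0093, t(Cloudy) = 2.8935.
Expected days from Cloudy to Rainy: 2.8935.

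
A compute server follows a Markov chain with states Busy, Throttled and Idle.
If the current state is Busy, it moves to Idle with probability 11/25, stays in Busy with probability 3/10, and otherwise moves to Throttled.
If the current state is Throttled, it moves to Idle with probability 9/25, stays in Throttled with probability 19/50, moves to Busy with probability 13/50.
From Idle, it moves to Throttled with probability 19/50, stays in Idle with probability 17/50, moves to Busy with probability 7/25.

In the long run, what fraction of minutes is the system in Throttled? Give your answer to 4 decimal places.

0.3466

Let the stationary distribution be π with π = πP and π_1 + π_2 + π_3 = 1.
π_1 = 0.3·π_1 + 0.26·π_2 + 0.28·π_3
π_2 = 0.26·π_1 + 0.38·π_2 + 0.38·π_3
Solving with the normalization constraint gives π = (0.2786, 0.3466, 0.3748).
So the stationary probability of Throttled is 0.3466.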